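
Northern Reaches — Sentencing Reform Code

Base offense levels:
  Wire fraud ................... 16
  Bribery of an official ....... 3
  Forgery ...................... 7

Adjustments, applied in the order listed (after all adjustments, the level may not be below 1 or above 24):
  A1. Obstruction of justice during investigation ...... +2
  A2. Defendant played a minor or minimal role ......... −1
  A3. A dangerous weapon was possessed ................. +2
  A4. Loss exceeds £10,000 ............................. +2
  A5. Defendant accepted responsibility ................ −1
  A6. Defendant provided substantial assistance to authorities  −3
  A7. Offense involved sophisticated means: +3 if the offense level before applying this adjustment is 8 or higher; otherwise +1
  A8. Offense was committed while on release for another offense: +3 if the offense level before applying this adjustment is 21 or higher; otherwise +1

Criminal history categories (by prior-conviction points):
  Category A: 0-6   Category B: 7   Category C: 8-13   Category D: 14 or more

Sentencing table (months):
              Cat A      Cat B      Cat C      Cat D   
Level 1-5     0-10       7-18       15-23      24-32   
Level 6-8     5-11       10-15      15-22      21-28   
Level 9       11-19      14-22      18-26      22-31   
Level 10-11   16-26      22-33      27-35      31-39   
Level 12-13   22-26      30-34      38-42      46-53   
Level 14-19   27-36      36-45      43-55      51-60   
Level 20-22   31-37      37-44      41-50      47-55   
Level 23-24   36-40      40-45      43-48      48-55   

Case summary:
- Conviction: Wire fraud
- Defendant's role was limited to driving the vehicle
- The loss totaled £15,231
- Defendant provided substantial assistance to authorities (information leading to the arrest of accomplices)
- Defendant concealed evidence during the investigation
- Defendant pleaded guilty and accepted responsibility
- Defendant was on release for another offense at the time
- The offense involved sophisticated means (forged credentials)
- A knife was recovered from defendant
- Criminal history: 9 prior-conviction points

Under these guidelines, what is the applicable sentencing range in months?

41-50 months

Base offense level for wire fraud: 16.
A1 applies: 16 + 2 = 18.
A2 applies: 18 − 1 = 17.
A3 applies: 17 + 2 = 19.
A4 applies: 19 + 2 = 21.
A5 applies: 21 − 1 = 20.
A6 applies: 20 − 3 = 17.
A7 applies (level before this adjustment is 17 ≥ 8, so +3): 17 + 3 = 20.
A8 applies (level before this adjustment is 20 < 21, so +1): 20 + 1 = 21.
Final offense level: 21.
Criminal history: 9 prior points → Category C (8-13).
Level 21 falls in the 20-22 band.
Grid: Level 20-22 × Category C = 41-50 months.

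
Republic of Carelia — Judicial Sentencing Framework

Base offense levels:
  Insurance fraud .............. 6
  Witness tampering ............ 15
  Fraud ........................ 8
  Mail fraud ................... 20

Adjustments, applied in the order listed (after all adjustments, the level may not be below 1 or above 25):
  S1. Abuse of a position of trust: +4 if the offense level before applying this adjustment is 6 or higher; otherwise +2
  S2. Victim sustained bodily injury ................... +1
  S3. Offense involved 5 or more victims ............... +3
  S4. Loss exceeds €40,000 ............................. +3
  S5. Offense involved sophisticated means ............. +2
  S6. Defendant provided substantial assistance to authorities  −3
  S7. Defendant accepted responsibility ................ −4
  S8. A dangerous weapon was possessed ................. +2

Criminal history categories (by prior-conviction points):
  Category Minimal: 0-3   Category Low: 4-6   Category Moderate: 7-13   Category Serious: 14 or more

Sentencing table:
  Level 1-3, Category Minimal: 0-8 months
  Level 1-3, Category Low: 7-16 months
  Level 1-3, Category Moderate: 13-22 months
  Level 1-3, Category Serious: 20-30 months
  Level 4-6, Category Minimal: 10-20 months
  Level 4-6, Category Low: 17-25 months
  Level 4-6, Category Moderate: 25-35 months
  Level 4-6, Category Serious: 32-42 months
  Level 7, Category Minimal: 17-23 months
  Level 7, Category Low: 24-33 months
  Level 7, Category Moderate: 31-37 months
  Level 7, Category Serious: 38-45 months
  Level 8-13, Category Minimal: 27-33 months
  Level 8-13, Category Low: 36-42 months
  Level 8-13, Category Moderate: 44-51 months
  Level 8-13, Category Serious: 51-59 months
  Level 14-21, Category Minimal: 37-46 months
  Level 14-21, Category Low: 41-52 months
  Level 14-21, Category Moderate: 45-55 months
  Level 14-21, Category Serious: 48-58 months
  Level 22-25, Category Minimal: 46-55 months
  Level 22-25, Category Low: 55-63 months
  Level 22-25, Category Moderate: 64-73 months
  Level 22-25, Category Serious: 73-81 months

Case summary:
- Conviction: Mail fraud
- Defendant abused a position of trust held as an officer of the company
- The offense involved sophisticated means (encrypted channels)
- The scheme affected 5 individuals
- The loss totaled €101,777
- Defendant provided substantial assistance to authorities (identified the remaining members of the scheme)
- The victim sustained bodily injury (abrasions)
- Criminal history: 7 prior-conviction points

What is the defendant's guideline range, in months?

Base offense level for mail fraud: 20.
S1 applies (level before this adjustment is 20 ≥ 6, so +4): 20 + 4 = 24.
S2 applies: 24 + 1 = 25.
S3 applies: 25 + 3 = 28.
S4 applies: 28 + 3 = 31.
S5 applies: 31 + 2 = 33.
S6 applies: 33 − 3 = 30.
S8 does not apply.
Level 30 exceeds the maximum of 25; capped at 25.
Final offense level: 25.
Criminal history: 7 prior points → Category Moderate (7-13).
Level 25 falls in the 22-25 band.
Grid: Level 22-25 × Category Moderate = 64-73 months.

64-73 months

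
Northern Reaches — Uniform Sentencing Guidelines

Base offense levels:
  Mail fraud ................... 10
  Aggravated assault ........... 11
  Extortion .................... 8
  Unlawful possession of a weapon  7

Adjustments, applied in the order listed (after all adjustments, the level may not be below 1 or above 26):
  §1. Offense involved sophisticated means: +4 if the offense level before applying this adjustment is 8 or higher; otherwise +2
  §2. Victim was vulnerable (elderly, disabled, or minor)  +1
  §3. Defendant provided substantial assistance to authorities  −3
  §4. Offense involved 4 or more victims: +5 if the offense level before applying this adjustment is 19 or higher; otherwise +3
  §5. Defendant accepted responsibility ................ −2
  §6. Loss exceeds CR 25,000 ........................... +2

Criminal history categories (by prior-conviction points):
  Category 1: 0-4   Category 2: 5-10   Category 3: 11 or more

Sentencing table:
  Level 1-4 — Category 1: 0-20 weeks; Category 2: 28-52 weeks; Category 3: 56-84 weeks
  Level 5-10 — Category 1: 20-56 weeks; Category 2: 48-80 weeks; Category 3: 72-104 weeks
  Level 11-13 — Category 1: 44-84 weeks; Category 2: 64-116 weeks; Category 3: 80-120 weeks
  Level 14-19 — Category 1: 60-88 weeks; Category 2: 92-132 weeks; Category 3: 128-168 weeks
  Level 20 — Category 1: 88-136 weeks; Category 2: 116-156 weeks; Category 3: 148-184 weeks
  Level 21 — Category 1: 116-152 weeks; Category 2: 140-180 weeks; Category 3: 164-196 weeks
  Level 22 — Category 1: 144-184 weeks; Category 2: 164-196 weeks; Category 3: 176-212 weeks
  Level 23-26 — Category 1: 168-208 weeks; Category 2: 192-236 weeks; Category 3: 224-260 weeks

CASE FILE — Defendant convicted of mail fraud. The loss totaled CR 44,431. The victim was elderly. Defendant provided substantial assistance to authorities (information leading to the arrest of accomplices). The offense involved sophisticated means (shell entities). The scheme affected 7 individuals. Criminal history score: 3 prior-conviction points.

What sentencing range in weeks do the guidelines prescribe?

Base offense level for mail fraud: 10.
§1 applies (level before this adjustment is 10 ≥ 8, so +4): 10 + 4 = 14.
§2 applies: 14 + 1 = 15.
§3 applies: 15 − 3 = 12.
§4 applies (level before this adjustment is 12 < 19, so +3): 12 + 3 = 15.
§6 applies: 15 + 2 = 17.
Final offense level: 17.
Criminal history: 3 prior points → Category 1 (0-4).
Level 17 falls in the 14-19 band.
Grid: Level 14-19 × Category 1 = 60-88 weeks.

60-88 weeks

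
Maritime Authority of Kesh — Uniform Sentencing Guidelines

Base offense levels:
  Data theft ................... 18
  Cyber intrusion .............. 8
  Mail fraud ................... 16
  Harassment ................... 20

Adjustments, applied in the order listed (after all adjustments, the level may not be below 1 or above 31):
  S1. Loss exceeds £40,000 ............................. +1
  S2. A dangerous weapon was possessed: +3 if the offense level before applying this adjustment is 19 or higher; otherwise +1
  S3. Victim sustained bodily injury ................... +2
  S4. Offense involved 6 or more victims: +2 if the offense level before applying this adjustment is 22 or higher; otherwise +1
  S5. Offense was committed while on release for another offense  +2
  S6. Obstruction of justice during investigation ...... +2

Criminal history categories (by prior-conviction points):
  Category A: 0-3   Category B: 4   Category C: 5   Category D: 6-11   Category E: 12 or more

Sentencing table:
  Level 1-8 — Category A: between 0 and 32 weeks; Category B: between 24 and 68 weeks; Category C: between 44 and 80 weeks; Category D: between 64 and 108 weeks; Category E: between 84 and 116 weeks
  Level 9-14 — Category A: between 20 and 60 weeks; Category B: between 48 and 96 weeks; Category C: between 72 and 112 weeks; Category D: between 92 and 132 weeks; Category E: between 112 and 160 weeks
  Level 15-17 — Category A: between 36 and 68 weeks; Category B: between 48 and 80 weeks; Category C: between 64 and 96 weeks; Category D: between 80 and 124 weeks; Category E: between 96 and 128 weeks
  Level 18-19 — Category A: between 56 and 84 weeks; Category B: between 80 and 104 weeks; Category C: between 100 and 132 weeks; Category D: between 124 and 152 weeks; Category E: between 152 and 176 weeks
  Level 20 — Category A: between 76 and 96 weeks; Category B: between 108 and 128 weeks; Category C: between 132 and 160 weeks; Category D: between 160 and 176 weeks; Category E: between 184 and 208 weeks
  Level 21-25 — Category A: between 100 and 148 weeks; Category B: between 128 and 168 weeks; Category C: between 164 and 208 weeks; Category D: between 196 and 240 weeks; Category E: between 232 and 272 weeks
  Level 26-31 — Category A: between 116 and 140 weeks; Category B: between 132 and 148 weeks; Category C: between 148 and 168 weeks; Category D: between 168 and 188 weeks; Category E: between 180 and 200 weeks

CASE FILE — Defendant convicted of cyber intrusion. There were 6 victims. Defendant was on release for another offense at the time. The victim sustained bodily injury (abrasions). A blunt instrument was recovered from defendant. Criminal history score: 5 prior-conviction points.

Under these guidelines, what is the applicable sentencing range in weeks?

72-112 weeks

Base offense level for cyber intrusion: 8.
S1 does not apply.
S2 applies (level before this adjustment is 8 < 19, so +1): 8 + 1 = 9.
S3 applies: 9 + 2 = 11.
S4 applies (level before this adjustment is 11 < 22, so +1): 11 + 1 = 12.
S5 applies: 12 + 2 = 14.
Final offense level: 14.
Criminal history: 5 prior points → Category C (5).
Level 14 falls in the 9-14 band.
Grid: Level 9-14 × Category C = 72-112 weeks.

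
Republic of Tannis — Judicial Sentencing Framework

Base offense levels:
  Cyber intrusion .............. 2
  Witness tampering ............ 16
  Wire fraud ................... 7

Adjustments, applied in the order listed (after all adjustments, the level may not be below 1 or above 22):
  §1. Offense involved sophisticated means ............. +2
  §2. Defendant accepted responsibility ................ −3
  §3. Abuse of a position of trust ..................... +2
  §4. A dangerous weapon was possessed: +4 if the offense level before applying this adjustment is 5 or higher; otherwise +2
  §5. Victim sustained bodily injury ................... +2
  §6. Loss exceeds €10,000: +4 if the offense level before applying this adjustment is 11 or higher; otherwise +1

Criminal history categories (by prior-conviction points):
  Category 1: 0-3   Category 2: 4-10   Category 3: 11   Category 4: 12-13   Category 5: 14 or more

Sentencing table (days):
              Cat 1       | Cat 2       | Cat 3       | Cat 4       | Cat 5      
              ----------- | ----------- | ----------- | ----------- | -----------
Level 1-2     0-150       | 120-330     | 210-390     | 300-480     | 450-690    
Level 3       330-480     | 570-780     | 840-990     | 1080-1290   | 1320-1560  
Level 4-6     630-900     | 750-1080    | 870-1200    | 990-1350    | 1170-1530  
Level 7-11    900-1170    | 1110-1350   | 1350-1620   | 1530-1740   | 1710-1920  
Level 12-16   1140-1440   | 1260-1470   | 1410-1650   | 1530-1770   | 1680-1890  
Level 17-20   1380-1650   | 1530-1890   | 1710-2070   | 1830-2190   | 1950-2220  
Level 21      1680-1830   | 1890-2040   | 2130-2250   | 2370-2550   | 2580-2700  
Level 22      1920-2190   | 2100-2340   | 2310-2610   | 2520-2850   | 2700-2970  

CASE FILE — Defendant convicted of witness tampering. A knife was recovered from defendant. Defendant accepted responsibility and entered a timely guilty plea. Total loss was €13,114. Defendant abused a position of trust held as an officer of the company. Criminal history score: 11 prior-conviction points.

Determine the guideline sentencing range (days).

2310-2610 days

Base offense level for witness tampering: 16.
§2 applies: 16 − 3 = 13.
§3 applies: 13 + 2 = 15.
§4 applies (level before this adjustment is 15 ≥ 5, so +4): 15 + 4 = 19.
§5 does not apply.
§6 applies (level before this adjustment is 19 ≥ 11, so +4): 19 + 4 = 23.
Level 23 exceeds the maximum of 22; capped at 22.
Final offense level: 22.
Criminal history: 11 prior points → Category 3 (11).
Level 22 falls in the 22 band.
Grid: Level 22 × Category 3 = 2310-2610 days.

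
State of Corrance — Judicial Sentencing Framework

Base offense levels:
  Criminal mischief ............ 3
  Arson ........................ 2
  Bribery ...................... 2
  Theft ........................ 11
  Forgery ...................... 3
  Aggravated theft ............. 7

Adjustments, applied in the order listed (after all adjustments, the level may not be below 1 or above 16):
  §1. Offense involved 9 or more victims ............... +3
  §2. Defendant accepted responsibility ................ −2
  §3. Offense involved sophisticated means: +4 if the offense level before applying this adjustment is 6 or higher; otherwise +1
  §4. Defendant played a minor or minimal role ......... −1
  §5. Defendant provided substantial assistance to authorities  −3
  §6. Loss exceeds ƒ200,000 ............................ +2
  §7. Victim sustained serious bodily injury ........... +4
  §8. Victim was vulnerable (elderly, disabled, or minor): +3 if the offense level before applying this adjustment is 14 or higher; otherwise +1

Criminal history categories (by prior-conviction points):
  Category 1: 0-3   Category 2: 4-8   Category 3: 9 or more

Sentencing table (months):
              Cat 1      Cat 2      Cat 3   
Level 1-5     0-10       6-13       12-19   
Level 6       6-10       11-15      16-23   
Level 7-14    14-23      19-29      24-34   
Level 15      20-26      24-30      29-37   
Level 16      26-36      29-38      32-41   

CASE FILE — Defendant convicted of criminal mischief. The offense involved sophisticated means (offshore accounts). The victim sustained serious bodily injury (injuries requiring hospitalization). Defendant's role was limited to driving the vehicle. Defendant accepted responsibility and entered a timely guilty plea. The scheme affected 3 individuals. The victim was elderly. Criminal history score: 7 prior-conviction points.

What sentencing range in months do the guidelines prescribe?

11-15 months

Base offense level for criminal mischief: 3.
§1 does not apply.
§2 applies: 3 − 2 = 1.
§3 applies (level before this adjustment is 1 < 6, so +1): 1 + 1 = 2.
§4 applies: 2 − 1 = 1.
§7 applies: 1 + 4 = 5.
§8 applies (level before this adjustment is 5 < 14, so +1): 5 + 1 = 6.
Final offense level: 6.
Criminal history: 7 prior points → Category 2 (4-8).
Level 6 falls in the 6 band.
Grid: Level 6 × Category 2 = 11-15 months.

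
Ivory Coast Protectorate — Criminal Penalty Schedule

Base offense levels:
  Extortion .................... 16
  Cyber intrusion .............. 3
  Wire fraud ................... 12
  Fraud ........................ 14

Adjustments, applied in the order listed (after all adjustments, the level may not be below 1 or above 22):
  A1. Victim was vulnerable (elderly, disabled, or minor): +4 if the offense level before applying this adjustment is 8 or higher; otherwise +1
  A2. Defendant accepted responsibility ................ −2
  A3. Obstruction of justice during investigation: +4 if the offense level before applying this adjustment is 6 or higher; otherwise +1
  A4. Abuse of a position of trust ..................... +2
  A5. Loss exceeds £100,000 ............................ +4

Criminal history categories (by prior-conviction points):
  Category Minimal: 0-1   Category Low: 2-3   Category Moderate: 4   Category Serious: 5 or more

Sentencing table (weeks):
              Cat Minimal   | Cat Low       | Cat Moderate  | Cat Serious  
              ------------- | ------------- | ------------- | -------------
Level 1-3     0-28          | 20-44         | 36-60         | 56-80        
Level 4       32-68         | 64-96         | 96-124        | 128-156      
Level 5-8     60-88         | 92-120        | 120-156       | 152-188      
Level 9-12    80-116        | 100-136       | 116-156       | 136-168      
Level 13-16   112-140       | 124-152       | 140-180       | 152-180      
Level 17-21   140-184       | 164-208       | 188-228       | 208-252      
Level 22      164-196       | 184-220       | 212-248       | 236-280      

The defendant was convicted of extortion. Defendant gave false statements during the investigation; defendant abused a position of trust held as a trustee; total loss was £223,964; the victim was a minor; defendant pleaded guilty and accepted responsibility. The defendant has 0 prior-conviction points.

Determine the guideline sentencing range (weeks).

164-196 weeks

Base offense level for extortion: 16.
A1 applies (level before this adjustment is 16 ≥ 8, so +4): 16 + 4 = 20.
A2 applies: 20 − 2 = 18.
A3 applies (level before this adjustment is 18 ≥ 6, so +4): 18 + 4 = 22.
A4 applies: 22 + 2 = 24.
A5 applies: 24 + 4 = 28.
Level 28 exceeds the maximum of 22; capped at 22.
Final offense level: 22.
Criminal history: 0 prior points → Category Minimal (0-1).
Level 22 falls in the 22 band.
Grid: Level 22 × Category Minimal = 164-196 weeks.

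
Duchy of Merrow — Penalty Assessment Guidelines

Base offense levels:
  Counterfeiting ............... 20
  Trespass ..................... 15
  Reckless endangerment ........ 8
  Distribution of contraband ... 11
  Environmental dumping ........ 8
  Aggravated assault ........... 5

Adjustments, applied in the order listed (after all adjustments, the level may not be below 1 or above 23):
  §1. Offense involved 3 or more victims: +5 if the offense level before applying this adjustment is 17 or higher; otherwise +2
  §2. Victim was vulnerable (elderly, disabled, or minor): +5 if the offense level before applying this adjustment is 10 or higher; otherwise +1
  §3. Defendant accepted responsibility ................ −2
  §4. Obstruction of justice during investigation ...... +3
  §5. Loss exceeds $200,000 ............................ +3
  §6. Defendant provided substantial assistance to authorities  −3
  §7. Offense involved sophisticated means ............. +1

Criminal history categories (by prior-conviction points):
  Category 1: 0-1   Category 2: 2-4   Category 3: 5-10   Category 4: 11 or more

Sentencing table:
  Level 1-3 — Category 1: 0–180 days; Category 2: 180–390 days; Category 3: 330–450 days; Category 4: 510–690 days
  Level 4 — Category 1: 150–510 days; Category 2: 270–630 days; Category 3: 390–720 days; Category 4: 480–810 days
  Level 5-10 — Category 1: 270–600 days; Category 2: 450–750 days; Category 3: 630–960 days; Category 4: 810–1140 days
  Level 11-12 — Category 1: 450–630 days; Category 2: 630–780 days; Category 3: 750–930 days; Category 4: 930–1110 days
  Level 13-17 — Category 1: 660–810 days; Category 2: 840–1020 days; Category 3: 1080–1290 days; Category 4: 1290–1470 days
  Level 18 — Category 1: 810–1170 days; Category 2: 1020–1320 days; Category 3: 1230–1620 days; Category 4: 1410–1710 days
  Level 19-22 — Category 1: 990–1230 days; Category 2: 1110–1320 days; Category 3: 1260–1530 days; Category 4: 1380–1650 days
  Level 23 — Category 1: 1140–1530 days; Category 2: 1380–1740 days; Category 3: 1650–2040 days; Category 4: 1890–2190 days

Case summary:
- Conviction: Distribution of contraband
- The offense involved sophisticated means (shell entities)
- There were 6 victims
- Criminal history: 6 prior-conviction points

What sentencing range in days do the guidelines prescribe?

1080-1290 days

Base offense level for distribution of contraband: 11.
§1 applies (level before this adjustment is 11 < 17, so +2): 11 + 2 = 13.
§2 does not apply.
§3 does not apply.
§4 does not apply.
§6 does not apply.
§7 applies: 13 + 1 = 14.
Final offense level: 14.
Criminal history: 6 prior points → Category 3 (5-10).
Level 14 falls in the 13-17 band.
Grid: Level 13-17 × Category 3 = 1080-1290 days.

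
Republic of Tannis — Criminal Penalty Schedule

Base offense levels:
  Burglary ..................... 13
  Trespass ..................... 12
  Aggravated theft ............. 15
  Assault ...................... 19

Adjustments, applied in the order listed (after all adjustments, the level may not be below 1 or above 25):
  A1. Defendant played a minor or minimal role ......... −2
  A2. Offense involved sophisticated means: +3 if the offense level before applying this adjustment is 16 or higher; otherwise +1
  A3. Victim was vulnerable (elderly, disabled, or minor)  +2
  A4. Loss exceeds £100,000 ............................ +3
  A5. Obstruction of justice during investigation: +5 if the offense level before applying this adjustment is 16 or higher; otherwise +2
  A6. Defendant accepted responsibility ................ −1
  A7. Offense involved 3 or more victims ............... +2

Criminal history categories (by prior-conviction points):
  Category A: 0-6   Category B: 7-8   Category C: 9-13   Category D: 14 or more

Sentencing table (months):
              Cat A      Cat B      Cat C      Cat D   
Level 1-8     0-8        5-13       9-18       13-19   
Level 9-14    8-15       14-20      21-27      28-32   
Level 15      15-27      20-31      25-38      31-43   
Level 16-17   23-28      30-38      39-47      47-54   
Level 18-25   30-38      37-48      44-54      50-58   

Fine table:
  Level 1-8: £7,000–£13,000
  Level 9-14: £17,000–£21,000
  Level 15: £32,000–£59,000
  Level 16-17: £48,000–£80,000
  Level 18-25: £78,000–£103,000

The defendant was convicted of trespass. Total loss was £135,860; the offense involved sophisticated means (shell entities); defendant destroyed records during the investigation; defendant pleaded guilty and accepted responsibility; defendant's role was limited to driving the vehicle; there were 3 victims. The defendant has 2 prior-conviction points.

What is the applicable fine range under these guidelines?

£48,000–£80,000

Base offense level for trespass: 12.
A1 applies: 12 − 2 = 10.
A2 applies (level before this adjustment is 10 < 16, so +1): 10 + 1 = 11.
A4 applies: 11 + 3 = 14.
A5 applies (level before this adjustment is 14 < 16, so +2): 14 + 2 = 16.
A6 applies: 16 − 1 = 15.
A7 applies: 15 + 2 = 17.
Final offense level: 17.
Level 17 falls in the 16-17 band.
Fine table: Level 16-17 → £48,000–£80,000.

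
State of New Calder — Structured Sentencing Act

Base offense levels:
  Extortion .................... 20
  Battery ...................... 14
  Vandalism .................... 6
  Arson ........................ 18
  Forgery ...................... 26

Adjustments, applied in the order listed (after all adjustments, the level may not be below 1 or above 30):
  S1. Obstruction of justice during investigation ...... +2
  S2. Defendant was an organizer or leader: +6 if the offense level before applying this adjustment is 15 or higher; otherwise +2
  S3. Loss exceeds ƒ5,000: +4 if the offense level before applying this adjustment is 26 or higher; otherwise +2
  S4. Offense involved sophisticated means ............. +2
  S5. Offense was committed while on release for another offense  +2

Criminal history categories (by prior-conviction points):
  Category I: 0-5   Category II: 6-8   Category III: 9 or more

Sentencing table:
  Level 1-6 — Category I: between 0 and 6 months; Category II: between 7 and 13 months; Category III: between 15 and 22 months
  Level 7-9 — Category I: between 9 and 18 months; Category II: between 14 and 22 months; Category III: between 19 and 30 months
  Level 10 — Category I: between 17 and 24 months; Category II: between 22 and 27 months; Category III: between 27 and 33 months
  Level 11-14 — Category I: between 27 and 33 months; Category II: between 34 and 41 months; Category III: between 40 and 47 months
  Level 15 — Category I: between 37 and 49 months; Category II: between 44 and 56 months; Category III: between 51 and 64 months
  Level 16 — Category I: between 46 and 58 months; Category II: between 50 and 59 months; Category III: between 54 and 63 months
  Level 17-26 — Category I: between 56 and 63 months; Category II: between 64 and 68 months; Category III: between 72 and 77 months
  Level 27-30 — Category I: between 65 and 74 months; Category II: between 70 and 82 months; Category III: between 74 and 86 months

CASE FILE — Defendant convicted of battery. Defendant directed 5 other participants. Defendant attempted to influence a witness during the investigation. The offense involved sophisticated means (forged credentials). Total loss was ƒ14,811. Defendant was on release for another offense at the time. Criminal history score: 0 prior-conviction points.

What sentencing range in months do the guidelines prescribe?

65-74 months

Base offense level for battery: 14.
S1 applies: 14 + 2 = 16.
S2 applies (level before this adjustment is 16 ≥ 15, so +6): 16 + 6 = 22.
S3 applies (level before this adjustment is 22 < 26, so +2): 22 + 2 = 24.
S4 applies: 24 + 2 = 26.
S5 applies: 26 + 2 = 28.
Final offense level: 28.
Criminal history: 0 prior points → Category I (0-5).
Level 28 falls in the 27-30 band.
Grid: Level 27-30 × Category I = 65-74 months.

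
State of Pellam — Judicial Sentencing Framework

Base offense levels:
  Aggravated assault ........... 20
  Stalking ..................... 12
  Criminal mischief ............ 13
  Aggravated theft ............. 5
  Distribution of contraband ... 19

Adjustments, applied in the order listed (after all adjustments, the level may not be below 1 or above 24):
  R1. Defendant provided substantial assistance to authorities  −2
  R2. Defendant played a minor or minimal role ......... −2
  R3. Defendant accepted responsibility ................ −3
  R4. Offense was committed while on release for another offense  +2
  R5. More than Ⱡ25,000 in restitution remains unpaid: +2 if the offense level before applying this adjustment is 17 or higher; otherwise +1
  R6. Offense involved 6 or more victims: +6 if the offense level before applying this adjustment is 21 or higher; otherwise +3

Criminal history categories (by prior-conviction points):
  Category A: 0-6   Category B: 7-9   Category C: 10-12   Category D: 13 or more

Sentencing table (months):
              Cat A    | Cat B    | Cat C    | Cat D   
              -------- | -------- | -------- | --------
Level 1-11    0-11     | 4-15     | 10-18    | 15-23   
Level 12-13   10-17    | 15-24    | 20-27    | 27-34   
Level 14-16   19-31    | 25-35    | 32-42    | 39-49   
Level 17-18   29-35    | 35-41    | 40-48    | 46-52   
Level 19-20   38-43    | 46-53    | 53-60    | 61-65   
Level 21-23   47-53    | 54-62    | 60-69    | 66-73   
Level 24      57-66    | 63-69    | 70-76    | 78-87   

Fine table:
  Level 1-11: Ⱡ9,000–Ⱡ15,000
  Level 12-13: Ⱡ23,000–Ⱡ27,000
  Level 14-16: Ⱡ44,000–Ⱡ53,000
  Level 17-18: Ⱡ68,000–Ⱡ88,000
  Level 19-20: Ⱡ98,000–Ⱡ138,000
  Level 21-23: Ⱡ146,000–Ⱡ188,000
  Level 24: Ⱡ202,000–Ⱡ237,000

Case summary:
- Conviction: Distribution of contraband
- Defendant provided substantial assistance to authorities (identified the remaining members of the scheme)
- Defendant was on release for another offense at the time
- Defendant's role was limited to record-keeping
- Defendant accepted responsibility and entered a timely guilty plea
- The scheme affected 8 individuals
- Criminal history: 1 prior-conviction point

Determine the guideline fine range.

Base offense level for distribution of contraband: 19.
R1 applies: 19 − 2 = 17.
R2 applies: 17 − 2 = 15.
R3 applies: 15 − 3 = 12.
R4 applies: 12 + 2 = 14.
R5 does not apply.
R6 applies (level before this adjustment is 14 < 21, so +3): 14 + 3 = 17.
Final offense level: 17.
Level 17 falls in the 17-18 band.
Fine table: Level 17-18 → Ⱡ68,000–Ⱡ88,000.

Ⱡ68,000–Ⱡ88,000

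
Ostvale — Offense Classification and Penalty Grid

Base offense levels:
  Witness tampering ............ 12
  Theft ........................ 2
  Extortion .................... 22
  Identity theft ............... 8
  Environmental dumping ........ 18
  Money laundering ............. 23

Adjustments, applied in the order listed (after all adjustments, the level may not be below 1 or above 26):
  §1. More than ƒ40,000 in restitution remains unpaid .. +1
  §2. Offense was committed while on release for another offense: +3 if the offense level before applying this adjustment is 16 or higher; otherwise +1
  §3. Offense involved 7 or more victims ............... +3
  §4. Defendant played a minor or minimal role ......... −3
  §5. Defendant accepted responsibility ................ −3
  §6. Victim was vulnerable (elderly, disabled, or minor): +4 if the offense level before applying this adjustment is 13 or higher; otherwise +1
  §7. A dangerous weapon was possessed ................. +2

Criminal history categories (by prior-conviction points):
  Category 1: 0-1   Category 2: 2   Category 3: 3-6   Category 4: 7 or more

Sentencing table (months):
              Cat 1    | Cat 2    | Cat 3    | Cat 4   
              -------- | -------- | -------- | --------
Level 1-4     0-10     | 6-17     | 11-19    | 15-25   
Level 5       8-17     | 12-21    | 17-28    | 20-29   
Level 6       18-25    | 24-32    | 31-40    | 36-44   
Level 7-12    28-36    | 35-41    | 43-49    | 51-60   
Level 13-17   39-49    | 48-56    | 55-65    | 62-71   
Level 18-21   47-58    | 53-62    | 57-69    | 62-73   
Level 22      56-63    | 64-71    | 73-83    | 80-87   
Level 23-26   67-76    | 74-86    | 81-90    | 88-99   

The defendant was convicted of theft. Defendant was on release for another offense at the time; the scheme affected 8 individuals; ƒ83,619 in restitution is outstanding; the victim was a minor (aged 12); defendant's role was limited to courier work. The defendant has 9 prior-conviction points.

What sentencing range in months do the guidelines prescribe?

20-29 months

Base offense level for theft: 2.
§1 applies: 2 + 1 = 3.
§2 applies (level before this adjustment is 3 < 16, so +1): 3 + 1 = 4.
§3 applies: 4 + 3 = 7.
§4 applies: 7 − 3 = 4.
§5 does not apply.
§6 applies (level before this adjustment is 4 < 13, so +1): 4 + 1 = 5.
§7 does not apply.
Final offense level: 5.
Criminal history: 9 prior points → Category 4 (7+).
Level 5 falls in the 5 band.
Grid: Level 5 × Category 4 = 20-29 months.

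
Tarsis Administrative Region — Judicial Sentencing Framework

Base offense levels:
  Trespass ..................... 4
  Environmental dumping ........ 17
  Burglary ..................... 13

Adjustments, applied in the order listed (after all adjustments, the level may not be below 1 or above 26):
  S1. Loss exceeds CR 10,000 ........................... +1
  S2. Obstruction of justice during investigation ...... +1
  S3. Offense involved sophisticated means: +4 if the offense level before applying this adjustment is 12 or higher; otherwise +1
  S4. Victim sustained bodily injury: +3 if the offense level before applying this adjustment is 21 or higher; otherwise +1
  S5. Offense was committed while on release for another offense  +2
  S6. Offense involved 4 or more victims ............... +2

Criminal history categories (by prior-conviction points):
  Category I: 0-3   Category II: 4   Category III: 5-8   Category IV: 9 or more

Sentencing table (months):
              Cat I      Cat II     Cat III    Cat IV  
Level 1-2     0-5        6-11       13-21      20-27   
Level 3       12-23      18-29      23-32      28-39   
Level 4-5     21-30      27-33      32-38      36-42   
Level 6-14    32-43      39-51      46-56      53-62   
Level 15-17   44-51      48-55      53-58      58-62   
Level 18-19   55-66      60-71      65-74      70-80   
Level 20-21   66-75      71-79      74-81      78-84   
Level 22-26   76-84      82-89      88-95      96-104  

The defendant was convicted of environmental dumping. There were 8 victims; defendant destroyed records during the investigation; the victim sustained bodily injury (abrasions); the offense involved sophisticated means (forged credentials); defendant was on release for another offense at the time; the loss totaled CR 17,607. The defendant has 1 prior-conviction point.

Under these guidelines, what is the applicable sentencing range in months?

76-84 months

Base offense level for environmental dumping: 17.
S1 applies: 17 + 1 = 18.
S2 applies: 18 + 1 = 19.
S3 applies (level before this adjustment is 19 ≥ 12, so +4): 19 + 4 = 23.
S4 applies (level before this adjustment is 23 ≥ 21, so +3): 23 + 3 = 26.
S5 applies: 26 + 2 = 28.
S6 applies: 28 + 2 = 30.
Level 30 exceeds the maximum of 26; capped at 26.
Final offense level: 26.
Criminal history: 1 prior point → Category I (0-3).
Level 26 falls in the 22-26 band.
Grid: Level 22-26 × Category I = 76-84 months.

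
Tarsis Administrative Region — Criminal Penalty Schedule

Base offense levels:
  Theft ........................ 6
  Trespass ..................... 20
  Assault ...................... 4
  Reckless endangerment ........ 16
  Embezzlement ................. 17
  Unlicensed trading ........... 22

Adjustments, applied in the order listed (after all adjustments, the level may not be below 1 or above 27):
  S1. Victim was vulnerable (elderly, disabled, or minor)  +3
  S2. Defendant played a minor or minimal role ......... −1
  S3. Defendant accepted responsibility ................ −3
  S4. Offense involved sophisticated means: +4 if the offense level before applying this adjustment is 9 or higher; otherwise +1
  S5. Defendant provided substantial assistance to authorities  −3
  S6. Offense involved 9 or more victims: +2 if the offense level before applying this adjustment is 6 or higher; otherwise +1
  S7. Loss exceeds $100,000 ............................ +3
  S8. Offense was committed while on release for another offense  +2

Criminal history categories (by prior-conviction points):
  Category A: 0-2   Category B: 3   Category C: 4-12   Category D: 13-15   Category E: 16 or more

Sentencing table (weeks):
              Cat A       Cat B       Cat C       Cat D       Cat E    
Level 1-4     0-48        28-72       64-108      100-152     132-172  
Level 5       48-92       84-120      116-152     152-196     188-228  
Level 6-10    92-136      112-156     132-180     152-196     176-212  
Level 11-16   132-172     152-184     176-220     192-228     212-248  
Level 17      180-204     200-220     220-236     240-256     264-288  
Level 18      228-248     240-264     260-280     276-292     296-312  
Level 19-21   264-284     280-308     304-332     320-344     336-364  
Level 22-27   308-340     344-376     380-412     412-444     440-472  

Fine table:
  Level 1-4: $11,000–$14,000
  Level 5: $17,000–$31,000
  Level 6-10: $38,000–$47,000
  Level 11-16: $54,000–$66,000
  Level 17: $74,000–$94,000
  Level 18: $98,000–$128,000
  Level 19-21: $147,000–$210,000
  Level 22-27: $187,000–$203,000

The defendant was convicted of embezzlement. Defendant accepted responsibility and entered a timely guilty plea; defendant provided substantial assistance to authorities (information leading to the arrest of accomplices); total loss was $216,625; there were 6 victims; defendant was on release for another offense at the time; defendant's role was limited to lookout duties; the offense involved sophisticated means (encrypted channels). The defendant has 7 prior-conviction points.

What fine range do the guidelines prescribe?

Base offense level for embezzlement: 17.
S2 applies: 17 − 1 = 16.
S3 applies: 16 − 3 = 13.
S4 applies (level before this adjustment is 13 ≥ 9, so +4): 13 + 4 = 17.
S5 applies: 17 − 3 = 14.
S6 does not apply.
S7 applies: 14 + 3 = 17.
S8 applies: 17 + 2 = 19.
Final offense level: 19.
Level 19 falls in the 19-21 band.
Fine table: Level 19-21 → $147,000–$210,000.

$147,000–$210,000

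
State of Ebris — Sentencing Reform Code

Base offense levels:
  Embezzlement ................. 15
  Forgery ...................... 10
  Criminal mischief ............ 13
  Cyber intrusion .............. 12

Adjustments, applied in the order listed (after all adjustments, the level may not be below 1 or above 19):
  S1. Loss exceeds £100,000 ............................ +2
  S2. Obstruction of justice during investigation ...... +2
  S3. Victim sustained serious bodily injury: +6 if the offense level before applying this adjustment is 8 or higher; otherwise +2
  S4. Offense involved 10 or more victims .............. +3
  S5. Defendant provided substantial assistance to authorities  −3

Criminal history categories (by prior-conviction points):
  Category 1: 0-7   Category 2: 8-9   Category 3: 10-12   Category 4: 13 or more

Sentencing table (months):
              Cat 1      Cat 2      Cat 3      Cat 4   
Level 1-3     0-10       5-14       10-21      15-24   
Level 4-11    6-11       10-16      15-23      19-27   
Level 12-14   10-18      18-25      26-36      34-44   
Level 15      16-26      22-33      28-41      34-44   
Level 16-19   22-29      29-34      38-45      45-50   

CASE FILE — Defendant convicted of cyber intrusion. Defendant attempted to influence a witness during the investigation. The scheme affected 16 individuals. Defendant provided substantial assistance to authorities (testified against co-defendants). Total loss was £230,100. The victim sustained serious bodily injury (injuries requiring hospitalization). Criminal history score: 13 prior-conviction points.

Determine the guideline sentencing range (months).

Base offense level for cyber intrusion: 12.
S1 applies: 12 + 2 = 14.
S2 applies: 14 + 2 = 16.
S3 applies (level before this adjustment is 16 ≥ 8, so +6): 16 + 6 = 22.
S4 applies: 22 + 3 = 25.
S5 applies: 25 − 3 = 22.
Level 22 exceeds the maximum of 19; capped at 19.
Final offense level: 19.
Criminal history: 13 prior points → Category 4 (13+).
Level 19 falls in the 16-19 band.
Grid: Level 16-19 × Category 4 = 45-50 months.

45-50 months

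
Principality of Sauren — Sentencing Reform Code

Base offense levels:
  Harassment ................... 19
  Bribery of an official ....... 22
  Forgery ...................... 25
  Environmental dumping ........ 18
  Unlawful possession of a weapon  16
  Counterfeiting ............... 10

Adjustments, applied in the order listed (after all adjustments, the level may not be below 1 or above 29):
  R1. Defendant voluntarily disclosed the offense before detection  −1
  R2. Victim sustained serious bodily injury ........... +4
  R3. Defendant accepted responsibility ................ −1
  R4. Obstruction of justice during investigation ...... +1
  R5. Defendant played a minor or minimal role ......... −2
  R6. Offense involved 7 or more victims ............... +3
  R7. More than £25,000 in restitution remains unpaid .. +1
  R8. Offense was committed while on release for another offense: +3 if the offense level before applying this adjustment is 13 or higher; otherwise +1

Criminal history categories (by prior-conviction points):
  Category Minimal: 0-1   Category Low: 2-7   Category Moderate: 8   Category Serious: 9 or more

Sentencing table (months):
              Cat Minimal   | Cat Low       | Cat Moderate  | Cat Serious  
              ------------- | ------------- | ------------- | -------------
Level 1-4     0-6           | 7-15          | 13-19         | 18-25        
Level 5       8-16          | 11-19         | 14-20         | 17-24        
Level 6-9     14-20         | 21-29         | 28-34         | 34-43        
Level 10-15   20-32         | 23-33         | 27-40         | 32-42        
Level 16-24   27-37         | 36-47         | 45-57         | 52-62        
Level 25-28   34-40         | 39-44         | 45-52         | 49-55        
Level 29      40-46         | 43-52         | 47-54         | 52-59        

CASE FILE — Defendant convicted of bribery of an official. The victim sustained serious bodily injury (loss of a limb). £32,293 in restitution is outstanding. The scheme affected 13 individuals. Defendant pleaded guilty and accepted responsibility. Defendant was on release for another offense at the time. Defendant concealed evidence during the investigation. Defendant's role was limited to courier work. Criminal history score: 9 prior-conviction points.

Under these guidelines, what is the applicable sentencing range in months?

Base offense level for bribery of an official: 22.
R1 does not apply.
R2 applies: 22 + 4 = 26.
R3 applies: 26 − 1 = 25.
R4 applies: 25 + 1 = 26.
R5 applies: 26 − 2 = 24.
R6 applies: 24 + 3 = 27.
R7 applies: 27 + 1 = 28.
R8 applies (level before this adjustment is 28 ≥ 13, so +3): 28 + 3 = 31.
Level 31 exceeds the maximum of 29; capped at 29.
Final offense level: 29.
Criminal history: 9 prior points → Category Serious (9+).
Level 29 falls in the 29 band.
Grid: Level 29 × Category Serious = 52-59 months.

52-59 months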